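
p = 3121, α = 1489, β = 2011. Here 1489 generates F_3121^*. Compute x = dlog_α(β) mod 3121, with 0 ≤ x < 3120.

Baby-step giant-step with m = ceil(sqrt(3120)) = 56.
Baby table (1489^j mod 3121 for j=0..55):
  0:1  1:1489  2:1211  3:2362  4:2772  5:1546  6:1817  7:2727
  8:82  9:379  10:2551  11:182  12:2592  13:1932  14:2307  15:2023
  16:482  17:2989  18:75  19:2440  20:316  21:2374  22:1914  23:473
  24:2072  25:1660  26:3029  27:336  28:944  29:1166  30:898  31:1334
  32:1370  33:1917  34:1819  35:2584  36:2504  37:1982  38:1853  39:153
  40:3105  41:1144  42:2471  43:2781  44:2463  45:232  46:2138  47:62
  48:1809  49:178  50:2878  51:209  52:2222  53:298  54:540  55:1963
Giant step factor: 1489^(-56) ≡ 1276 (mod 3121).
Scan 2011·1276^i mod 3121 for i = 0, 1, …:
  i=0: 2011   i=1: 574   i=2: 2110   i=3: 2058
  i=4: 1247   i=5: 2583   i=6: 132   i=7: 3019
  i=8: 930   i=9: 700     …   i=33: 1529
  i=34: 379
Match at i=34, j=9: x = 34·56 + 9 = 1913.

1913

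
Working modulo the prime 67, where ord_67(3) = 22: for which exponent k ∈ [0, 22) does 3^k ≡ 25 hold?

16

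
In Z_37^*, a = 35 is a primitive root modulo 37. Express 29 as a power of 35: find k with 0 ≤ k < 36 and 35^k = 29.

3

Successive powers of 35 modulo 37:
  35^0=1  35^1=35  35^2=4  35^3=29
So 35^3 ≡ 29 (mod 37), giving k = 3.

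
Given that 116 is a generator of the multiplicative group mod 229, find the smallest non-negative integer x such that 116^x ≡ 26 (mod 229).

Baby-step giant-step with m = ceil(sqrt(228)) = 16.
Baby table (116^j mod 229 for j=0..15):
  0:1  1:116  2:174  3:32  4:48  5:72  6:108  7:162
  8:14  9:21  10:146  11:219  12:214  13:92  14:138  15:207
Giant step factor: 116^(-16) ≡ 111 (mod 229).
Scan 26·111^i mod 229 for i = 0, 1, …:
  i=0: 26   i=1: 138
Match at i=1, j=14: x = 1·16 + 14 = 30.

30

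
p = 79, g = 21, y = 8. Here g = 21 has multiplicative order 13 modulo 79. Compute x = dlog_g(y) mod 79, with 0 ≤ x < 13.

6

Successive powers of 21 modulo 79:
  21^0=1  21^1=21  21^2=46  21^3=18  21^4=62  21^5=38
  21^6=8
So 21^6 ≡ 8 (mod 79), giving x = 6.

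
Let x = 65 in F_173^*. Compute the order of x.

The order of 65 must divide p − 1 = 172 = 2^2 · 43.
Divisors: 1, 2, 4, 43, 86, 172.
Check each in increasing order: 65^1 ≡ 65;  65^2 ≡ 73;  65^4 ≡ 139;  65^43 ≡ 80;  65^86 ≡ 172;  65^172 ≡ 1.
Smallest exponent giving 1 is 172.

172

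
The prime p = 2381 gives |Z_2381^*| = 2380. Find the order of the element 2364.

The order of 2364 must divide p − 1 = 2380 = 2^2 · 5 · 7 · 17.
Divisors: 1, 2, 4, 5, 7, 10, 14, 17, 20, 28, 34, 35, 68, 70, 85, 119, 140, 170, 238, 340, 476, 595, 1190, 2380.
Check each in increasing order: 2364^1 ≡ 2364;  2364^2 ≡ 289;  2364^4 ≡ 186;  2364^5 ≡ 1600;  2364^7 ≡ 486;  2364^10 ≡ 425;  2364^14 ≡ 477;  2364^17 ≡ 1784;  2364^20 ≡ 2050;  2364^28 ≡ 1334;  2364^34 ≡ 1640;  2364^35 ≡ 692;  2364^68 ≡ 1451;  2364^70 ≡ 283;  2364^85 ≡ 437;  2364^119 ≡ 2380;  2364^140 ≡ 1516;  2364^170 ≡ 489;  2364^238 ≡ 1.
Smallest exponent giving 1 is 238.

238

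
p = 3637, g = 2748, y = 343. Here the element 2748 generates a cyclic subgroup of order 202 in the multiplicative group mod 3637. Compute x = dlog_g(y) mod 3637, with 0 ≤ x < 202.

68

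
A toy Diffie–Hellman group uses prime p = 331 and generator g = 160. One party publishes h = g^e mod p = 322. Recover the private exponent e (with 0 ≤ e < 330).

Baby-step giant-step with m = ceil(sqrt(330)) = 19.
Baby table (160^j mod 331 for j=0..18):
  0:1  1:160  2:113  3:206  4:191  5:108  6:68  7:288
  8:71  9:106  10:79  11:62  12:321  13:55  14:194  15:257
  16:76  17:244  18:313
Giant step factor: 160^(-19) ≡ 107 (mod 331).
Scan 322·107^i mod 331 for i = 0, 1, …:
  i=0: 322   i=1: 30   i=2: 231   i=3: 223
  i=4: 29   i=5: 124   i=6: 28   i=7: 17
  i=8: 164   i=9: 5   i=10: 204   i=11: 313
Match at i=11, j=18: e = 11·19 + 18 = 227.

227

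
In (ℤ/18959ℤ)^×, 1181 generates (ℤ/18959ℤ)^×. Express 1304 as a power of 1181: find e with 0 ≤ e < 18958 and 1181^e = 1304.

14075

Baby-step giant-step with m = ceil(sqrt(18958)) = 138.
Baby table (1181^j mod 18959 for j=0..137):
  0:1  1:1181  2:10754  3:16903  4:17575  5:14929  6:18238  7:1654
  8:597  9:3574  10:11996  11:4903  12:7948  13:1883  14:5620  15:1570
  16:15147  17:10270  18:14069  19:7405  20:5206  21:5570  22:18356  23:8299
  24:18275  25:7433  26:356  27:3338  28:17665  29:7465  30:230  31:6204
  32:8750  33:1095  34:3983  35:2091  36:4801  37:1240  38:4597  39:6783
  40:10025  41:9109  42:7976  43:15992  44:3388  45:879  46:14313  47:11184
  48:12840  49:15799  50:2963  51:10847  52:12982  53:12870  54:13311  55:3280
  56:6044  57:9380  58:5724  59:10640  60:14982  61:4995  62:2846  63:5383
  64:6058  65:6955  66:4608  67:815  68:14565  69:5452  70:11711  71:9580
  72:14416  73:114  74:1921  75:12580  76:12083  77:12855  78:14555  79:12601
  80:17925  81:11181  82:9297  83:2496  84:9131  85:14999  86:6113  87:15033
  88:8349  89:1489  90:14281  91:11310  92:9974  93:5755  94:9333  95:7094
  96:17095  97:16819  98:13166  99:2666  100:1352  101:4156  102:16814  103:7261
  104:5773  105:11632  106:11076  107:18005  108:10866  109:16462  110:8647  111:12165
  112:14902  113:5310  114:14640  115:18191  116:3024  117:7052  118:5411  119:1208
  120:4723  121:3917  122:18940  123:15479  124:4223  125:1146  126:7337  127:734
  128:13699  129:6492  130:7616  131:7930  132:18543  133:1638  134:660  135:2141
  136:6974  137:8088
Giant step factor: 1181^(-138) ≡ 5335 (mod 18959).
Scan 1304·5335^i mod 18959 for i = 0, 1, …:
  i=0: 1304   i=1: 17846   i=2: 15271   i=3: 3962
  i=4: 16944   i=5: 18687   i=6: 8723   i=7: 11819
  i=8: 15690   i=9: 2165     …   i=100: 2482
  i=101: 8088
Match at i=101, j=137: e = 101·138 + 137 = 14075.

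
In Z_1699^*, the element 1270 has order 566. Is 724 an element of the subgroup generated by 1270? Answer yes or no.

no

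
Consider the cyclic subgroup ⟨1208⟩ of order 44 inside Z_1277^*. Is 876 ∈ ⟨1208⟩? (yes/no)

no

876 ∈ ⟨1208⟩ iff 876^44 ≡ 1 (mod 1277), since |⟨1208⟩| = 44.
876^44 mod 1277 = 1175.
Since 1175 ≠ 1, 876 does not lie in the subgroup.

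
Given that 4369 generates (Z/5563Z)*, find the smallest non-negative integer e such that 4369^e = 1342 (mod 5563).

785

Baby-step giant-step with m = ceil(sqrt(5562)) = 75.
Baby table (4369^j mod 5563 for j=0..74):
  0:1  1:4369  2:1508  3:1860  4:4360  5:1128  6:4977  7:4309
  8:829  9:388  10:4020  11:989  12:4053  13:528  14:3750  15:715
  16:2992  17:4561  18:343  19:2120  20:5448  21:3798  22:4596  23:3057
  24:4833  25:3792  26:634  27:5135  28:4799  29:5447  30:4992  31:3088
  32:1197  33:473  34:2664  35:1220  36:826  37:3970  38:5059  39:972
  40:2099  41:2707  42:5508  43:4477  44:505  45:3397  46:4972  47:4716
  48:4415  49:2214  50:4472  51:912  52:1420  53:1235  54:5168  55:4338
  56:5144  57:5179  58:2330  59:5043  60:3387  61:223  62:762  63:2504
  64:3118  65:4318  66:1209  67:2834  68:4071  69:1288  70:3079  71:817
  72:3590  73:2613  74:921
Giant step factor: 4369^(-75) ≡ 2389 (mod 5563).
Scan 1342·2389^i mod 5563 for i = 0, 1, …:
  i=0: 1342   i=1: 1750   i=2: 2937   i=3: 1550
  i=4: 3555   i=5: 3757   i=6: 2354   i=7: 5076
  i=8: 4787   i=9: 4178   i=10: 1220
Match at i=10, j=35: e = 10·75 + 35 = 785.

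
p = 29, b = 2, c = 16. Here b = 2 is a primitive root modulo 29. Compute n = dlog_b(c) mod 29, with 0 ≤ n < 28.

4

Successive powers of 2 modulo 29:
  2^0=1  2^1=2  2^2=4  2^3=8  2^4=16
So 2^4 ≡ 16 (mod 29), giving n = 4.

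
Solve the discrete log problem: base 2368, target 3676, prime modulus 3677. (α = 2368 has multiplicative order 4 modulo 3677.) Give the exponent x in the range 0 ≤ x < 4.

2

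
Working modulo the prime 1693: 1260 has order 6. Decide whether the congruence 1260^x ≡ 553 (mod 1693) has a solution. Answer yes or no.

no

553 ∈ ⟨1260⟩ iff 553^6 ≡ 1 (mod 1693), since |⟨1260⟩| = 6.
553^6 mod 1693 = 271.
Since 271 ≠ 1, 553 does not lie in the subgroup.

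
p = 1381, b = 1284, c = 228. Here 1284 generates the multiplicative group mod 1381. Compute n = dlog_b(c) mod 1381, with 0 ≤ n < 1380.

1169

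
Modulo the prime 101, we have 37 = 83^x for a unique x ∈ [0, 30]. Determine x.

4

Compute 83^0 mod 101 = 1, then multiply by 83 repeatedly:
  83^0=1  83^1=83  83^2=21  83^3=26  83^4=37
Found 37 at exponent 4.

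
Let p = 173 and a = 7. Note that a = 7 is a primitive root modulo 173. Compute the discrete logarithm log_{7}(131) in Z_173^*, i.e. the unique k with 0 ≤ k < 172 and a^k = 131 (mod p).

71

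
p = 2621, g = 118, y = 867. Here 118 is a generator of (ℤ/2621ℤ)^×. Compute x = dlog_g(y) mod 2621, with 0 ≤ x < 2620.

Baby-step giant-step with m = ceil(sqrt(2620)) = 52.
Baby table (118^j mod 2621 for j=0..51):
  0:1  1:118  2:819  3:2286  4:2406  5:840  6:2143  7:1258
  8:1668  9:249  10:551  11:2114  12:457  13:1506  14:2101  15:1544
  16:1343  17:1214  18:1718  19:907  20:2186  21:1090  22:191  23:1570
  24:1790  25:1540  26:871  27:559  28:437  29:1767  30:1447  31:381
  32:401  33:140  34:794  35:1957  36:278  37:1352  38:2276  39:1226
  40:513  41:251  42:787  43:1131  44:2408  45:1076  46:1160  47:588
  48:1238  49:1929  50:2216  51:2009
Giant step factor: 118^(-52) ≡ 123 (mod 2621).
Scan 867·123^i mod 2621 for i = 0, 1, …:
  i=0: 867   i=1: 1801   i=2: 1359   i=3: 2034
  i=4: 1187   i=5: 1846   i=6: 1652   i=7: 1379
  i=8: 1873   i=9: 2352     …   i=21: 1632
  i=22: 1540
Match at i=22, j=25: x = 22·52 + 25 = 1169.

1169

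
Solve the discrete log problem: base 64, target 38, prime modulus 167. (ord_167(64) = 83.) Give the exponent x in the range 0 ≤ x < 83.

26

Successive powers of 64 modulo 167:
  64^0=1  64^1=64  64^2=88  64^3=121  64^4=62  64^5=127
  64^6=112  64^7=154  64^8=3  64^9=25  64^10=97  64^11=29
  64^12=19  64^13=47  64^14=2  64^15=128  64^16=9  64^17=75
  64^18=124  64^19=87  64^20=57  64^21=141  64^22=6  64^23=50
  64^24=27  64^25=58  64^26=38
So 64^26 ≡ 38 (mod 167), giving x = 26.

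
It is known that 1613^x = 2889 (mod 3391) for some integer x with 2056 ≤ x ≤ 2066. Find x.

Compute 1613^2056 mod 3391 = 1425, then multiply by 1613 repeatedly:
  1613^2056=1425  1613^2057=2818  1613^2058=1494  1613^2059=2212  1613^2060=624
  1613^2061=2776  1613^2062=1568  1613^2063=2889
Found 2889 at exponent 2063.

2063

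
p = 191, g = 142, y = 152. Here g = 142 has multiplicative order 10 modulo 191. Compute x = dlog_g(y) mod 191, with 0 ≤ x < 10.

Successive powers of 142 modulo 191:
  142^0=1  142^1=142  142^2=109  142^3=7  142^4=39  142^5=190
  142^6=49  142^7=82  142^8=184  142^9=152
So 142^9 ≡ 152 (mod 191), giving x = 9.

9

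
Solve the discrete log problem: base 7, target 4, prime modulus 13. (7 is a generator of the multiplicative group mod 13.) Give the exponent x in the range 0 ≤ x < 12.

10

Successive powers of 7 modulo 13:
  7^0=1  7^1=7  7^2=10  7^3=5  7^4=9  7^5=11
  7^6=12  7^7=6  7^8=3  7^9=8  7^10=4
So 7^10 ≡ 4 (mod 13), giving x = 10.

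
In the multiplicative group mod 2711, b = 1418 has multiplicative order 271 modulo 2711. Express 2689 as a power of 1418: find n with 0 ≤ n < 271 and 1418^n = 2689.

20

Baby-step giant-step with m = ceil(sqrt(271)) = 17.
Baby table (1418^j mod 2711 for j=0..16):
  0:1  1:1418  2:1873  3:1845  4:95  5:1871  6:1720  7:1771
  8:892  9:1530  10:740  11:163  12:699  13:1667  14:2525  15:1930
  16:1341
Giant step factor: 1418^(-17) ≡ 2011 (mod 2711).
Scan 2689·2011^i mod 2711 for i = 0, 1, …:
  i=0: 2689   i=1: 1845
Match at i=1, j=3: n = 1·17 + 3 = 20.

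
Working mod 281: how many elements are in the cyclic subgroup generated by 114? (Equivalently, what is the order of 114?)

140

The order of 114 must divide p − 1 = 280 = 2^3 · 5 · 7.
Divisors: 1, 2, 4, 5, 7, 8, 10, 14, 20, 28, 35, 40, 56, 70, 140, 280.
Check each in increasing order: 114^1 ≡ 114;  114^2 ≡ 70;  114^4 ≡ 123;  114^5 ≡ 253;  114^7 ≡ 7;  114^8 ≡ 236;  114^10 ≡ 222;  114^14 ≡ 49;  114^20 ≡ 109;  114^28 ≡ 153;  114^35 ≡ 228;  114^40 ≡ 79;  114^56 ≡ 86;  114^70 ≡ 280;  114^140 ≡ 1.
Smallest exponent giving 1 is 140.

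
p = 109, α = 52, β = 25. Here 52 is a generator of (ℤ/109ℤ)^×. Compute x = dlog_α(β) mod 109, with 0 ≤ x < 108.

8

Successive powers of 52 modulo 109:
  52^0=1  52^1=52  52^2=88  52^3=107  52^4=5  52^5=42
  52^6=4  52^7=99  52^8=25
So 52^8 ≡ 25 (mod 109), giving x = 8.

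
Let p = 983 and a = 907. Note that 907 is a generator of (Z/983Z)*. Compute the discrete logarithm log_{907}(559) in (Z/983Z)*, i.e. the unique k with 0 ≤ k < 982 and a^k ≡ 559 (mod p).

727

Baby-step giant-step with m = ceil(sqrt(982)) = 32.
Baby table (907^j mod 983 for j=0..31):
  0:1  1:907  2:861  3:425  4:139  5:249  6:736  7:95
  8:644  9:206  10:72  11:426  12:63  13:127  14:178  15:234
  16:893  17:942  18:167  19:87  20:269  21:199  22:604  23:297
  24:37  25:137  26:401  27:980  28:228  29:366  30:691  31:566
Giant step factor: 907^(-32) ≡ 504 (mod 983).
Scan 559·504^i mod 983 for i = 0, 1, …:
  i=0: 559   i=1: 598   i=2: 594   i=3: 544
  i=4: 902   i=5: 462   i=6: 860   i=7: 920
  i=8: 687   i=9: 232     …   i=21: 299
  i=22: 297
Match at i=22, j=23: k = 22·32 + 23 = 727.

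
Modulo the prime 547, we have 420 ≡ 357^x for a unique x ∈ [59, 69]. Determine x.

61

Compute 357^59 mod 547 = 337, then multiply by 357 repeatedly:
  357^59=337  357^60=516  357^61=420
Found 420 at exponent 61.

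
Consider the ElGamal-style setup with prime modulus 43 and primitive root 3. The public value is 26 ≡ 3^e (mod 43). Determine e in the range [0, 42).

17

Successive powers of 3 modulo 43:
  3^0=1  3^1=3  3^2=9  3^3=27  3^4=38  3^5=28
  3^6=41  3^7=37  3^8=25  3^9=32  3^10=10  3^11=30
  3^12=4  3^13=12  3^14=36  3^15=22  3^16=23  3^17=26
So 3^17 ≡ 26 (mod 43), giving e = 17.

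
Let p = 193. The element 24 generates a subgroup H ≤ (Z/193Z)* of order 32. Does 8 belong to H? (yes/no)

8 ∈ ⟨24⟩ iff 8^32 ≡ 1 (mod 193), since |⟨24⟩| = 32.
8^32 mod 193 = 1.
Since 1 = 1, 8 lies in the subgroup.

yes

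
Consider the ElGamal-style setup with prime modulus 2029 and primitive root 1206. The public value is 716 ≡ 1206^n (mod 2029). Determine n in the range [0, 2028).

Baby-step giant-step with m = ceil(sqrt(2028)) = 46.
Baby table (1206^j mod 2029 for j=0..45):
  0:1  1:1206  2:1672  3:1635  4:1651  5:657  6:1032  7:815
  8:854  9:1221  10:1501  11:338  12:1828  13:1074  14:742  15:63
  16:905  17:1857  18:1555  19:534  20:811  21:88  22:620  23:1048
  24:1850  25:1229  26:1004  27:1540  28:705  29:79  30:1940  31:203
  32:1338  33:573  34:1178  35:368  36:1486  37:509  38:1096  39:897
  40:325  41:353  42:1657  43:1806  44:919  45:480
Giant step factor: 1206^(-46) ≡ 1224 (mod 2029).
Scan 716·1224^i mod 2029 for i = 0, 1, …:
  i=0: 716   i=1: 1885   i=2: 267   i=3: 139
  i=4: 1729   i=5: 49   i=6: 1135   i=7: 1404
  i=8: 1962   i=9: 1181     …   i=37: 1510
  i=38: 1850
Match at i=38, j=24: n = 38·46 + 24 = 1772.

1772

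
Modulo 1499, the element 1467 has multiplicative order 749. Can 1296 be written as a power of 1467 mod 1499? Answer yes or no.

1296 ∈ ⟨1467⟩ iff 1296^749 ≡ 1 (mod 1499), since |⟨1467⟩| = 749.
1296^749 mod 1499 = 1.
Since 1 = 1, 1296 lies in the subgroup.

yes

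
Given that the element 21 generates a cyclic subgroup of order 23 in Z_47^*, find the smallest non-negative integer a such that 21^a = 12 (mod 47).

17

Successive powers of 21 modulo 47:
  21^0=1  21^1=21  21^2=18  21^3=2  21^4=42  21^5=36
  21^6=4  21^7=37  21^8=25  21^9=8  21^10=27  21^11=3
  21^12=16  21^13=7  21^14=6  21^15=32  21^16=14  21^17=12
So 21^17 ≡ 12 (mod 47), giving a = 17.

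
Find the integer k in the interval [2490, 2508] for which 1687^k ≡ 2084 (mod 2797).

2501

Compute 1687^2490 mod 2797 = 760, then multiply by 1687 repeatedly:
  1687^2490=760  1687^2491=1094  1687^2492=2355  1687^2493=1145  1687^2494=1685
  1687^2495=843  1687^2496=1265  1687^2497=2741  1687^2498=626  1687^2499=1593
  1687^2500=2271  1687^2501=2084
Found 2084 at exponent 2501.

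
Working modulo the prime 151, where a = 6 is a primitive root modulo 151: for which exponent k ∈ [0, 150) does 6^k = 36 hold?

Successive powers of 6 modulo 151:
  6^0=1  6^1=6  6^2=36
So 6^2 ≡ 36 (mod 151), giving k = 2.

2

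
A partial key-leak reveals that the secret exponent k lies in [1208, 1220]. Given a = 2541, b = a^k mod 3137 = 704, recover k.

Compute 2541^1208 mod 3137 = 1990, then multiply by 2541 repeatedly:
  2541^1208=1990  2541^1209=2883  2541^1210=808  2541^1211=1530  2541^1212=987
  2541^1213=1504  2541^1214=798  2541^1215=1216  2541^1216=3048  2541^1217=2852
  2541^1218=462  2541^1219=704
Found 704 at exponent 1219.

1219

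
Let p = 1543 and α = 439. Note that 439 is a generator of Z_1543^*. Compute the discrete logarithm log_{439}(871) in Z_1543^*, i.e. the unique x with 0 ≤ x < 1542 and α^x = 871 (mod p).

826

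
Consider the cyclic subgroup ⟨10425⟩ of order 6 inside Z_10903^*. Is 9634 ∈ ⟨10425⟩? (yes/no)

no

⟨10425⟩ has order 6; its elements mod 10903 are {1, 478, 479, 10424, 10425, 10902}.
9634 is not in this set.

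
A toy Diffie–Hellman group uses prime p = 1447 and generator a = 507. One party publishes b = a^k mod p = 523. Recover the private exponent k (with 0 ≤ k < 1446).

Baby-step giant-step with m = ceil(sqrt(1446)) = 39.
Baby table (507^j mod 1447 for j=0..38):
  0:1  1:507  2:930  3:1235  4:1041  5:1079  6:87  7:699
  8:1325  9:367  10:853  11:1265  12:334  13:39  14:962  15:95
  16:414  17:83  18:118  19:499  20:1215  21:1030  22:1290  23:1433
  24:137  25:3  26:74  27:1343  28:811  29:229  30:343  31:261
  32:650  33:1081  34:1101  35:1112  36:901  37:1002  38:117
Giant step factor: 507^(-39) ≡ 1266 (mod 1447).
Scan 523·1266^i mod 1447 for i = 0, 1, …:
  i=0: 523   i=1: 839   i=2: 76   i=3: 714
  i=4: 996   i=5: 599   i=6: 106   i=7: 1072
  i=8: 1313   i=9: 1102     …   i=17: 354
  i=18: 1041
Match at i=18, j=4: k = 18·39 + 4 = 706.

706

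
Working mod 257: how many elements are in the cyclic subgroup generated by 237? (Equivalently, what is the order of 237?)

The order of 237 must divide p − 1 = 256 = 2^8.
Divisors: 1, 2, 4, 8, 16, 32, 64, 128, 256.
Check each in increasing order: 237^1 ≡ 237;  237^2 ≡ 143;  237^4 ≡ 146;  237^8 ≡ 242;  237^16 ≡ 225;  237^32 ≡ 253;  237^64 ≡ 16;  237^128 ≡ 256;  237^256 ≡ 1.
Smallest exponent giving 1 is 256.

256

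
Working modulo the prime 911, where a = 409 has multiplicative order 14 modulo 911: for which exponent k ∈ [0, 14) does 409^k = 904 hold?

Successive powers of 409 modulo 911:
  409^0=1  409^1=409  409^2=568  409^3=7  409^4=130  409^5=332
  409^6=49  409^7=910  409^8=502  409^9=343  409^10=904
So 409^10 ≡ 904 (mod 911), giving k = 10.

10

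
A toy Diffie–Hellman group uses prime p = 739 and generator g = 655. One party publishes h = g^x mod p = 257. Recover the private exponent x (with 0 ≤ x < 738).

Baby-step giant-step with m = ceil(sqrt(738)) = 28.
Baby table (655^j mod 739 for j=0..27):
  0:1  1:655  2:405  3:713  4:706  5:555  6:676  7:119
  8:350  9:160  10:601  11:507  12:274  13:632  14:120  15:266
  16:565  17:575  18:474  19:90  20:569  21:239  22:616  23:725
  24:437  25:242  26:364  27:462
Giant step factor: 655^(-28) ≡ 387 (mod 739).
Scan 257·387^i mod 739 for i = 0, 1, …:
  i=0: 257   i=1: 433   i=2: 557   i=3: 510
  i=4: 57   i=5: 628   i=6: 644   i=7: 185
  i=8: 651   i=9: 677     …   i=24: 292
  i=25: 676
Match at i=25, j=6: x = 25·28 + 6 = 706.

706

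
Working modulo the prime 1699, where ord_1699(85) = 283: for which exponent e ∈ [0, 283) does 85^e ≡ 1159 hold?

247

Baby-step giant-step with m = ceil(sqrt(283)) = 17.
Baby table (85^j mod 1699 for j=0..16):
  0:1  1:85  2:429  3:786  4:549  5:792  6:1059  7:1667
  8:678  9:1563  10:333  11:1121  12:141  13:92  14:1024  15:391
  16:954
Giant step factor: 85^(-17) ≡ 114 (mod 1699).
Scan 1159·114^i mod 1699 for i = 0, 1, …:
  i=0: 1159   i=1: 1303   i=2: 729   i=3: 1554
  i=4: 460   i=5: 1470   i=6: 1078   i=7: 564
  i=8: 1433   i=9: 258     …   i=13: 1668
  i=14: 1563
Match at i=14, j=9: e = 14·17 + 9 = 247.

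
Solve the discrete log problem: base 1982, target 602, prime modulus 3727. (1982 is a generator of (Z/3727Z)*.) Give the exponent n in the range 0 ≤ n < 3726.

144

Baby-step giant-step with m = ceil(sqrt(3726)) = 62.
Baby table (1982^j mod 3727 for j=0..61):
  0:1  1:1982  2:66  3:367  4:629  5:1860  6:517  7:3496
  8:579  9:3389  10:944  11:54  12:2672  13:3564  14:1183  15:423
  16:3538  17:1829  18:2434  19:1450  20:383  21:2525  22:2916  23:2662
  24:2379  25:523  26:480  27:975  28:1864  29:991  30:33  31:2047
  32:2178  33:930  34:2122  35:1748  36:2153  37:3558  38:472  39:27
  40:1336  41:1782  42:2455  43:2075  44:1769  45:2778  46:1217  47:725
  48:2055  49:3126  50:1458  51:1331  52:3053  53:2125  54:240  55:2351
  56:932  57:2359  58:1880  59:2887  60:1089  61:465
Giant step factor: 1982^(-62) ≡ 966 (mod 3727).
Scan 602·966^i mod 3727 for i = 0, 1, …:
  i=0: 602   i=1: 120   i=2: 383
Match at i=2, j=20: n = 2·62 + 20 = 144.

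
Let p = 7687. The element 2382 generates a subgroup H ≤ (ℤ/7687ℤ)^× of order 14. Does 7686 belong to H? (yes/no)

yes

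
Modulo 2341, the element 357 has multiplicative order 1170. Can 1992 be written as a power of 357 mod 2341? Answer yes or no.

1992 ∈ ⟨357⟩ iff 1992^1170 ≡ 1 (mod 2341), since |⟨357⟩| = 1170.
1992^1170 mod 2341 = 2340.
Since 2340 ≠ 1, 1992 does not lie in the subgroup.

no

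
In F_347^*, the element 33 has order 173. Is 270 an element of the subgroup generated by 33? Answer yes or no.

yes

270 ∈ ⟨33⟩ iff 270^173 ≡ 1 (mod 347), since |⟨33⟩| = 173.
270^173 mod 347 = 1.
Since 1 = 1, 270 lies in the subgroup.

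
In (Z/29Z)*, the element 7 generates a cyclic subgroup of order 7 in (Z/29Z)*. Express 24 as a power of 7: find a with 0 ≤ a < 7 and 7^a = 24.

Successive powers of 7 modulo 29:
  7^0=1  7^1=7  7^2=20  7^3=24
So 7^3 ≡ 24 (mod 29), giving a = 3.

3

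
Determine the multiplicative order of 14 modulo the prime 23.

The order of 14 must divide p − 1 = 22 = 2 · 11.
Divisors: 1, 2, 11, 22.
Check each in increasing order: 14^1 ≡ 14;  14^2 ≡ 12;  14^11 ≡ 22;  14^22 ≡ 1.
Smallest exponent giving 1 is 22.

22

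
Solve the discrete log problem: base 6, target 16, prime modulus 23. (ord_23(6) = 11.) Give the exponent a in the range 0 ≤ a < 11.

9

Successive powers of 6 modulo 23:
  6^0=1  6^1=6  6^2=13  6^3=9  6^4=8  6^5=2
  6^6=12  6^7=3  6^8=18  6^9=16
So 6^9 ≡ 16 (mod 23), giving a = 9.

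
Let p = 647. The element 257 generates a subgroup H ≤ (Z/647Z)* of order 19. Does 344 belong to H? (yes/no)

no

344 ∈ ⟨257⟩ iff 344^19 ≡ 1 (mod 647), since |⟨257⟩| = 19.
344^19 mod 647 = 293.
Since 293 ≠ 1, 344 does not lie in the subgroup.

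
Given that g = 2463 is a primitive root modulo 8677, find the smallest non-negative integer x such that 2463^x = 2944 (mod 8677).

4131

Baby-step giant-step with m = ceil(sqrt(8676)) = 94.
Baby table (2463^j mod 8677 for j=0..93):
  0:1  1:2463  2:1146  3:2573  4:3089  5:7155  6:8455  7:8542
  8:5898  9:1476  10:8402  11:8158  12:5899  13:3939  14:871  15:2054
  16:311  17:2417  18:649  19:1919  20:6209  21:3893  22:374  23:1400
  24:3431  25:7832  26:1245  27:3454  28:3742  29:1572  30:1894  31:5373
  32:1274  33:5465  34:2268  35:6773  36:4705  37:4620  38:3513  39:1550
  40:8447  41:6192  42:5407  43:6923  44:1044  45:2980  46:7675  47:5019
  48:5749  49:7600  50:2511  51:6569  52:5519  53:5115  54:7918  55:4815
  56:6563  57:8095  58:6916  59:1157  60:3635  61:7018  62:750  63:7726
  64:477  65:3456  66:8668  67:3864  68:7040  69:2874  70:6907  71:5021
  72:1998  73:1215  74:7657  75:4070  76:2475  77:4671  78:7648  79:7934
  80:838  81:7545  82:5878  83:4278  84:2836  85:83  86:4858  87:8348
  88:5311  89:4754  90:3829  91:7605  92:6149  93:3622
Giant step factor: 2463^(-94) ≡ 8399 (mod 8677).
Scan 2944·8399^i mod 8677 for i = 0, 1, …:
  i=0: 2944   i=1: 5883   i=2: 4479   i=3: 4326
  i=4: 3475   i=5: 5774   i=6: 73   i=7: 5737
  i=8: 1682   i=9: 962     …   i=42: 2792
  i=43: 4754
Match at i=43, j=89: x = 43·94 + 89 = 4131.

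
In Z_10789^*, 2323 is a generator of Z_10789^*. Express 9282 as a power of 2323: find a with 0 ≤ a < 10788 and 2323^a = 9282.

3238

Baby-step giant-step with m = ceil(sqrt(10788)) = 104.
Baby table (2323^j mod 10789 for j=0..103):
  0:1  1:2323  2:1829  3:8690  4:651  5:1813  6:3889  7:3754
  8:3030  9:4262  10:7113  11:5540  12:8932  13:1789  14:2082  15:3014
  16:10250  17:10216  18:6757  19:9305  20:5148  21:4592  22:7684  23:4926
  24:6758  25:839  26:6977  27:2493  28:8335  29:6739  30:10647  31:4593
  32:10007  33:6755  34:4659  35:1490  36:8790  37:6382  38:1300  39:9769
  40:4120  41:917  42:4758  43:4898  44:6448  45:3572  46:1015  47:5843
  48:727  49:5737  50:2636  51:6065  52:9350  53:1793  54:585  55:10330
  56:1854  57:2031  58:3220  59:3283  60:9375  61:5923  62:3154  63:1011
  64:7340  65:4200  66:3344  67:32  68:9602  69:4583  70:8355  71:10043
  72:4071  73:5769  74:1449  75:10648  76:6916  77:1047  78:4656  79:5310
  80:3303  81:1890  82:10136  83:4330  84:3242  85:444  86:6457  87:2901
  88:6687  89:8530  90:6586  91:476  92:5270  93:7484  94:4253  95:7784
  96:10657  97:6245  98:6719  99:7343  100:380  101:8831  102:4524  103:766
Giant step factor: 2323^(-104) ≡ 5289 (mod 10789).
Scan 9282·5289^i mod 10789 for i = 0, 1, …:
  i=0: 9282   i=1: 2548   i=2: 911   i=3: 6385
  i=4: 695   i=5: 7595   i=6: 2508   i=7: 5131
  i=8: 3524   i=9: 5833     …   i=30: 10667
  i=31: 2082
Match at i=31, j=14: a = 31·104 + 14 = 3238.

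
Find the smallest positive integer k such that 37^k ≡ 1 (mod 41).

The order of 37 must divide p − 1 = 40 = 2^3 · 5.
Divisors: 1, 2, 4, 5, 8, 10, 20, 40.
Check each in increasing order: 37^1 ≡ 37;  37^2 ≡ 16;  37^4 ≡ 10;  37^5 ≡ 1.
Smallest exponent giving 1 is 5.

5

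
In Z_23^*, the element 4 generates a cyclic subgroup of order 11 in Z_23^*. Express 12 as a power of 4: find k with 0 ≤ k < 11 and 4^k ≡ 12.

Successive powers of 4 modulo 23:
  4^0=1  4^1=4  4^2=16  4^3=18  4^4=3  4^5=12
So 4^5 ≡ 12 (mod 23), giving k = 5.

5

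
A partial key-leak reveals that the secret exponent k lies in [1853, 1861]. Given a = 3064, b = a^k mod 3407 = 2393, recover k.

Compute 3064^1853 mod 3407 = 2393, then multiply by 3064 repeatedly:
  3064^1853=2393
Found 2393 at exponent 1853.

1853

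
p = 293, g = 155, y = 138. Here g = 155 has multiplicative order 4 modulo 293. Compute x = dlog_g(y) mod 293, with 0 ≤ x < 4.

3

Successive powers of 155 modulo 293:
  155^0=1  155^1=155  155^2=292  155^3=138
So 155^3 ≡ 138 (mod 293), giving x = 3.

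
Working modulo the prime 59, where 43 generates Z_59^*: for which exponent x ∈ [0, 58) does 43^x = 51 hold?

8

Baby-step giant-step with m = ceil(sqrt(58)) = 8.
Baby table (43^j mod 59 for j=0..7):
  0:1  1:43  2:20  3:34  4:46  5:31  6:35  7:30
Giant step factor: 43^(-8) ≡ 22 (mod 59).
Scan 51·22^i mod 59 for i = 0, 1, …:
  i=0: 51   i=1: 1
Match at i=1, j=0: x = 1·8 + 0 = 8.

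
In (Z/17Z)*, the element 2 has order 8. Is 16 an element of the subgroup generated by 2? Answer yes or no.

yes

⟨2⟩ has order 8; its elements mod 17 are {1, 2, 4, 8, 9, 13, 15, 16}.
16 is in this set.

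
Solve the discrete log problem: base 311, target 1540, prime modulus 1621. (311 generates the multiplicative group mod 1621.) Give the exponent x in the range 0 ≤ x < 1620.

846

Baby-step giant-step with m = ceil(sqrt(1620)) = 41.
Baby table (311^j mod 1621 for j=0..40):
  0:1  1:311  2:1082  3:955  4:362  5:733  6:1023  7:437
  8:1364  9:1123  10:738  11:957  12:984  13:1276  14:1312  15:1161
  16:1209  17:1548  18:1612  19:443  20:1609  21:1131  22:1605  23:1508
  24:519  25:930  26:692  27:1240  28:1463  29:1113  30:870  31:1484
  32:1160  33:898  34:466  35:657  36:81  37:876  38:108  39:1168
  40:144
Giant step factor: 311^(-41) ≡ 314 (mod 1621).
Scan 1540·314^i mod 1621 for i = 0, 1, …:
  i=0: 1540   i=1: 502   i=2: 391   i=3: 1199
  i=4: 414   i=5: 316   i=6: 343   i=7: 716
  i=8: 1126   i=9: 186     …   i=19: 250
  i=20: 692
Match at i=20, j=26: x = 20·41 + 26 = 846.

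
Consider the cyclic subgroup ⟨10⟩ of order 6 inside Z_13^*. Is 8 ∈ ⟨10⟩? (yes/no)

no

⟨10⟩ has order 6; its elements mod 13 are {1, 3, 4, 9, 10, 12}.
8 is not in this set.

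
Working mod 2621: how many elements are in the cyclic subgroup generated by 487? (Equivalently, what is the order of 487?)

2620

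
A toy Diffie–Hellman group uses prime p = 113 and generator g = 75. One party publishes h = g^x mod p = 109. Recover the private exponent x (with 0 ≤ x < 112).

Baby-step giant-step with m = ceil(sqrt(112)) = 11.
Baby table (75^j mod 113 for j=0..10):
  0:1  1:75  2:88  3:46  4:60  5:93  6:82  7:48
  8:97  9:43  10:61
Giant step factor: 75^(-11) ≡ 37 (mod 113).
Scan 109·37^i mod 113 for i = 0, 1, …:
  i=0: 109   i=1: 78   i=2: 61
Match at i=2, j=10: x = 2·11 + 10 = 32.

32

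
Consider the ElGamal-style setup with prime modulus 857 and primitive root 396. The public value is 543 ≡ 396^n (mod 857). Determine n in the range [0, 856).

Baby-step giant-step with m = ceil(sqrt(856)) = 30.
Baby table (396^j mod 857 for j=0..29):
  0:1  1:396  2:842  3:59  4:225  5:829  6:53  7:420
  8:62  9:556  10:784  11:230  12:238  13:835  14:715  15:330
  16:416  17:192  18:616  19:548  20:187  21:350  22:623  23:749
  24:82  25:763  26:484  27:553  28:453  29:275
Giant step factor: 396^(-30) ≡ 281 (mod 857).
Scan 543·281^i mod 857 for i = 0, 1, …:
  i=0: 543   i=1: 37   i=2: 113   i=3: 44
  i=4: 366   i=5: 6   i=6: 829
Match at i=6, j=5: n = 6·30 + 5 = 185.

185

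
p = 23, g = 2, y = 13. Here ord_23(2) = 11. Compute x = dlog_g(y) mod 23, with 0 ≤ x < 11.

7

Successive powers of 2 modulo 23:
  2^0=1  2^1=2  2^2=4  2^3=8  2^4=16  2^5=9
  2^6=18  2^7=13
So 2^7 ≡ 13 (mod 23), giving x = 7.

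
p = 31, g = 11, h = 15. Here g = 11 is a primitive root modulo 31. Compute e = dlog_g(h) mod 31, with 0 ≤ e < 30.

Successive powers of 11 modulo 31:
  11^0=1  11^1=11  11^2=28  11^3=29  11^4=9  11^5=6
  11^6=4  11^7=13  11^8=19  11^9=23  11^10=5  11^11=24
  11^12=16  11^13=21  11^14=14  11^15=30  11^16=20  11^17=3
  11^18=2  11^19=22  11^20=25  11^21=27  11^22=18  11^23=12
  11^24=8  11^25=26  11^26=7  11^27=15
So 11^27 ≡ 15 (mod 31), giving e = 27.

27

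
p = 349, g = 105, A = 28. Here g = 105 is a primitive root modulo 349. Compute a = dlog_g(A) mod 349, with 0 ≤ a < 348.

Baby-step giant-step with m = ceil(sqrt(348)) = 19.
Baby table (105^j mod 349 for j=0..18):
  0:1  1:105  2:206  3:341  4:207  5:97  6:64  7:89
  8:271  9:186  10:335  11:275  12:257  13:112  14:243  15:38
  16:151  17:150  18:45
Giant step factor: 105^(-19) ≡ 13 (mod 349).
Scan 28·13^i mod 349 for i = 0, 1, …:
  i=0: 28   i=1: 15   i=2: 195   i=3: 92
  i=4: 149   i=5: 192   i=6: 53   i=7: 340
  i=8: 232   i=9: 224   i=10: 120   i=11: 164
  i=12: 38
Match at i=12, j=15: a = 12·19 + 15 = 243.

243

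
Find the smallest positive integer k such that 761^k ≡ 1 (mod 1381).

460

The order of 761 must divide p − 1 = 1380 = 2^2 · 3 · 5 · 23.
Divisors: 1, 2, 3, 4, 5, 6, 10, 12, 15, 20, 23, 30, 46, 60, 69, 92, 115, 138, 230, 276, 345, 460, 690, 1380.
Check each in increasing order: 761^1 ≡ 761;  761^2 ≡ 482;  761^3 ≡ 837;  761^4 ≡ 316;  761^5 ≡ 182;  761^6 ≡ 402;  761^10 ≡ 1361;  761^12 ≡ 27;  761^15 ≡ 503;  761^20 ≡ 400;  761^23 ≡ 598;  761^30 ≡ 286;  761^46 ≡ 1306;  761^60 ≡ 317;  761^69 ≡ 723;  761^92 ≡ 101;  761^115 ≡ 1015;  761^138 ≡ 711;  761^230 ≡ 1380;  761^276 ≡ 75;  761^345 ≡ 366;  761^460 ≡ 1.
Smallest exponent giving 1 is 460.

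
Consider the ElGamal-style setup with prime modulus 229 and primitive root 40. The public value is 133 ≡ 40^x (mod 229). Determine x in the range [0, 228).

Baby-step giant-step with m = ceil(sqrt(228)) = 16.
Baby table (40^j mod 229 for j=0..15):
  0:1  1:40  2:226  3:109  4:9  5:131  6:202  7:65
  8:81  9:34  10:215  11:127  12:42  13:77  14:103  15:227
Giant step factor: 40^(-16) ≡ 83 (mod 229).
Scan 133·83^i mod 229 for i = 0, 1, …:
  i=0: 133   i=1: 47   i=2: 8   i=3: 206
  i=4: 152   i=5: 21   i=6: 140   i=7: 170
  i=8: 141   i=9: 24   i=10: 160   i=11: 227
Match at i=11, j=15: x = 11·16 + 15 = 191.

191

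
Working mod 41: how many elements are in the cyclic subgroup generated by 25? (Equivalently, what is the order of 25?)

10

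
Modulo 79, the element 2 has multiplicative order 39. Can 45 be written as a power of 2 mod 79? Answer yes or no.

yes

45 ∈ ⟨2⟩ iff 45^39 ≡ 1 (mod 79), since |⟨2⟩| = 39.
45^39 mod 79 = 1.
Since 1 = 1, 45 lies in the subgroup.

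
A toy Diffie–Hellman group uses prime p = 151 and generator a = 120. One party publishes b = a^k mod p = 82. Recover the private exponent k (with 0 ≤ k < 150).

Successive powers of 120 modulo 151:
  120^0=1  120^1=120  120^2=55  120^3=107  120^4=5  120^5=147
  120^6=124  120^7=82
So 120^7 ≡ 82 (mod 151), giving k = 7.

7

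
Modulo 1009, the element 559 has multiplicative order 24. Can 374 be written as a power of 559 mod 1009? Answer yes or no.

⟨559⟩ has order 24; its elements mod 1009 are {1, 160, 169, 192, 203, 247, 309, 361, 374, 375, 450, 469, 540, 559, 634, 635, 648, 700, 762, 806, 817, 840, 849, 1008}.
374 is in this set.

yes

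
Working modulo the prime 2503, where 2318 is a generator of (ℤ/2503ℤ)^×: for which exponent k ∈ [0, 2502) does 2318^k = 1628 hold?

Baby-step giant-step with m = ceil(sqrt(2502)) = 51.
Baby table (2318^j mod 2503 for j=0..50):
  0:1  1:2318  2:1686  3:965  4:1691  5:40  6:109  7:2362
  8:1055  9:59  10:1600  11:1857  12:1869  13:2152  14:2360  15:1425
  16:1693  17:2173  18:978  19:1789  20:1934  21:139  22:1818  23:1575
  24:1476  25:2270  26:554  27:133  28:425  29:1471  30:692  31:2136
  32:314  33:1982  34:1271  35:147  36:338  37:45  38:1687  39:780
  40:874  41:1005  42:1800  43:2402  44:1164  45:2421  46:152  47:1916
  48:966  49:1506  50:1726
Giant step factor: 2318^(-51) ≡ 557 (mod 2503).
Scan 1628·557^i mod 2503 for i = 0, 1, …:
  i=0: 1628   i=1: 710   i=2: 2499   i=3: 275
  i=4: 492   i=5: 1217   i=6: 2059   i=7: 489
  i=8: 2049   i=9: 2428   i=10: 776   i=11: 1716
  i=12: 2169   i=13: 1687
Match at i=13, j=38: k = 13·51 + 38 = 701.

701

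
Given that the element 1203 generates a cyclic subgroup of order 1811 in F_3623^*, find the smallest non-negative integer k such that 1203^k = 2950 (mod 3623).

1159

Baby-step giant-step with m = ceil(sqrt(1811)) = 43.
Baby table (1203^j mod 3623 for j=0..42):
  0:1  1:1203  2:1632  3:3253  4:519  5:1201  6:2849  7:3612
  8:1259  9:163  10:447  11:1537  12:1281  13:1268  14:121  15:643
  16:1830  17:2329  18:1208  19:401  20:544  21:2292  22:173  23:1608
  24:3365  25:1204  26:2835  27:1262  28:149  29:1720  30:427  31:2838
  32:1248  33:1422  34:610  35:1984  36:2818  37:2549  38:1389  39:764
  40:2473  41:536  42:3537
Giant step factor: 1203^(-43) ≡ 1646 (mod 3623).
Scan 2950·1646^i mod 3623 for i = 0, 1, …:
  i=0: 2950   i=1: 880   i=2: 2903   i=3: 3224
  i=4: 2632   i=5: 2787   i=6: 684   i=7: 2734
  i=8: 398   i=9: 2968     …   i=25: 150
  i=26: 536
Match at i=26, j=41: k = 26·43 + 41 = 1159.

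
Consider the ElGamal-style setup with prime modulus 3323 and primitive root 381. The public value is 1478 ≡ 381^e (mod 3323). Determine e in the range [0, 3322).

2754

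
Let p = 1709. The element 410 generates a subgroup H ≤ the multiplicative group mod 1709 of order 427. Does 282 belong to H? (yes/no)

282 ∈ ⟨410⟩ iff 282^427 ≡ 1 (mod 1709), since |⟨410⟩| = 427.
282^427 mod 1709 = 1.
Since 1 = 1, 282 lies in the subgroup.

yes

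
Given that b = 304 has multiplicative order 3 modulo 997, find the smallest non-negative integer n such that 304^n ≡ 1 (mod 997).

0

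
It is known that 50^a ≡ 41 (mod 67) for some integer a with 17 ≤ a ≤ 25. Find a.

23

Compute 50^17 mod 67 = 34, then multiply by 50 repeatedly:
  50^17=34  50^18=25  50^19=44  50^20=56  50^21=53
  50^22=37  50^23=41
Found 41 at exponent 23.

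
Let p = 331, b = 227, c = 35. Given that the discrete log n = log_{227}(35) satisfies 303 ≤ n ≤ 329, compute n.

329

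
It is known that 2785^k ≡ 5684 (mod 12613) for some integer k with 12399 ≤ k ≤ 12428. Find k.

12427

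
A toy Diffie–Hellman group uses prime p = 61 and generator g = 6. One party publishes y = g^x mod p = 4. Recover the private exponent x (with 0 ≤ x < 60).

26

Successive powers of 6 modulo 61:
  6^0=1  6^1=6  6^2=36  6^3=33  6^4=15  6^5=29
  6^6=52  6^7=7  6^8=42  6^9=8  6^10=48  6^11=44
  6^12=20  6^13=59  6^14=49  6^15=50  6^16=56  6^17=31
  6^18=3  6^19=18  6^20=47  6^21=38  6^22=45  6^23=26
  6^24=34  6^25=21  6^26=4
So 6^26 ≡ 4 (mod 61), giving x = 26.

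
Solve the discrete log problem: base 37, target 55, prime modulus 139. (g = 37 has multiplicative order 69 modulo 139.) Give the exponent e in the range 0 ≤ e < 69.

21

Successive powers of 37 modulo 139:
  37^0=1  37^1=37  37^2=118  37^3=57  37^4=24  37^5=54
  37^6=52  37^7=117  37^8=20  37^9=45  37^10=136  37^11=28
  37^12=63  37^13=107  37^14=67  37^15=116  37^16=122  37^17=66
  37^18=79  37^19=4  37^20=9  37^21=55
So 37^21 ≡ 55 (mod 139), giving e = 21.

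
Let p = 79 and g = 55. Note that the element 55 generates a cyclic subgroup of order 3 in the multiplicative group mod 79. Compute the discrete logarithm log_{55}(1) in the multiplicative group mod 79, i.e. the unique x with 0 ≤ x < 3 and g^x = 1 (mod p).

Successive powers of 55 modulo 79:
  55^0=1
So 55^0 ≡ 1 (mod 79), giving x = 0.

0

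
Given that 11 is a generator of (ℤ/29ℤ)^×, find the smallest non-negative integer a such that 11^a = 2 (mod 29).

Successive powers of 11 modulo 29:
  11^0=1  11^1=11  11^2=5  11^3=26  11^4=25  11^5=14
  11^6=9  11^7=12  11^8=16  11^9=2
So 11^9 ≡ 2 (mod 29), giving a = 9.

9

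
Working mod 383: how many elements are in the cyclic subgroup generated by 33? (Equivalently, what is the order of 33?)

382

The order of 33 must divide p − 1 = 382 = 2 · 191.
Divisors: 1, 2, 191, 382.
Check each in increasing order: 33^1 ≡ 33;  33^2 ≡ 323;  33^191 ≡ 382;  33^382 ≡ 1.
Smallest exponent giving 1 is 382.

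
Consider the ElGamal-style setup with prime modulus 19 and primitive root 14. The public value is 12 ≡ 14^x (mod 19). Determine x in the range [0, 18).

15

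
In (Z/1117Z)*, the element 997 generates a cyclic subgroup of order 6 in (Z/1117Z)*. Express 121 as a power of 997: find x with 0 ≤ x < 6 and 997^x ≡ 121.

Successive powers of 997 modulo 1117:
  997^0=1  997^1=997  997^2=996  997^3=1116  997^4=120  997^5=121
So 997^5 ≡ 121 (mod 1117), giving x = 5.

5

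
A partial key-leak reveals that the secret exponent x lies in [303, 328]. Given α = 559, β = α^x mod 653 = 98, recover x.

303

Compute 559^303 mod 653 = 98, then multiply by 559 repeatedly:
  559^303=98
Found 98 at exponent 303.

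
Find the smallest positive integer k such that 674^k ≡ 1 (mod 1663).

The order of 674 must divide p − 1 = 1662 = 2 · 3 · 277.
Divisors: 1, 2, 3, 6, 277, 554, 831, 1662.
Check each in increasing order: 674^1 ≡ 674;  674^2 ≡ 277;  674^3 ≡ 442;  674^6 ≡ 793;  674^277 ≡ 1345;  674^554 ≡ 1344;  674^831 ≡ 1662;  674^1662 ≡ 1.
Smallest exponent giving 1 is 1662.

1662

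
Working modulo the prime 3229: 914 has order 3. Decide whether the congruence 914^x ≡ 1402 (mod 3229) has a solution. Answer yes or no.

no

⟨914⟩ has order 3; its elements mod 3229 are {1, 914, 2314}.
1402 is not in this set.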